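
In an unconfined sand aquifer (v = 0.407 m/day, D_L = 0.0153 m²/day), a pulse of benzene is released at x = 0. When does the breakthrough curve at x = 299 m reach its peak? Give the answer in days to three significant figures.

735 days

For the 1D instantaneous-source solution, setting ∂C/∂t = 0 at fixed x gives v²t² + 2Dt − x² = 0, so t = (√(D² + v²x²) − D)/v².
√(D² + v²x²) = √(0.0153² + 0.407² × 299²) = 121.7; v² = 0.165649.
t = (121.7 − 0.0153)/0.165649 = 735 days (vs. the pure-advection estimate x/v = 735 d).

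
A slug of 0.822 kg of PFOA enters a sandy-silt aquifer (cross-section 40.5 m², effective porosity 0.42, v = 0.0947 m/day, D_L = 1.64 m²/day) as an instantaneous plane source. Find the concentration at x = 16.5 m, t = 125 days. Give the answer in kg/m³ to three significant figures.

For an instantaneous plane source, C(x,t) = M/(n_e·A·√(4πDt)) · exp(−(x−vt)²/(4Dt)), with n_e·A the pore (flow) area.
Plume center vt = 0.0947 × 125 = 11.8375 m, so the well at 16.5 m is 4.6625 m downgradient of the peak.
√(4πDt) = 50.76 m, giving peak height M/(n_e·A·√(4πDt)) = 0.822/(0.42 × 40.5 × 50.76) = 0.0009520 kg/m³.
(x−vt)²/(4Dt) = (4.6625)²/(4 × 1.64 × 125) = 0.02651; exp(−0.02651) = 0.9738.
C = 0.0009520 × 0.9738 = 0.000927 kg/m³.

0.000927 kg/m³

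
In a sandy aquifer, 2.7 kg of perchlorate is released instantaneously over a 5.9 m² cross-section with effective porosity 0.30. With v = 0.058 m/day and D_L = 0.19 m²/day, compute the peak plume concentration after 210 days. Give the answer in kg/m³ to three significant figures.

0.0681 kg/m³

The peak of an instantaneous 1D plume sits at x = vt; there the Gaussian factor is 1 and C_max = M/(n_e·A·√(4πDt)), where n_e·A is the pore area the mass is dissolved in.
√(4πDt) = √(4π × 0.19 × 210) = 22.39 m, so C_max = 2.7/(0.30 × 5.9 × 22.39) = 0.0681 kg/m³.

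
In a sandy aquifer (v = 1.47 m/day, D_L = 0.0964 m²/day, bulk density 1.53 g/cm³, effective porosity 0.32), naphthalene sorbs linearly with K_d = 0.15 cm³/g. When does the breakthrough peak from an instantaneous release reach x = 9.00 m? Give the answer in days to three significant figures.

10.4 days

Retardation factor R = 1 + ρ_b·K_d/n = 1 + 1.53 × 0.15/0.32 = 1.717.
Sorption retards both mechanisms: v_R = v/R = 0.8561 m/day, D_R = D/R = 0.05614 m²/day.
Peak time from v_R²t² + 2D_R t − x² = 0: t = (√(D_R² + v_R²x²) − D_R)/v_R².
√(D_R² + v_R²x²) = √(0.05614² + 0.8561² × 9.00²) = 7.705; v_R² = 0.7329.
t = (7.705 − 0.05614)/0.7329 = 10.4 days.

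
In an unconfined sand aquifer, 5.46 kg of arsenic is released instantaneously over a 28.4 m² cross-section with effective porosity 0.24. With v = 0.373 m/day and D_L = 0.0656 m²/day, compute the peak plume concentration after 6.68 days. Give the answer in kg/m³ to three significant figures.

0.341 kg/m³

The peak of an instantaneous 1D plume sits at x = vt; there the Gaussian factor is 1 and C_max = M/(n_e·A·√(4πDt)), where n_e·A is the pore area the mass is dissolved in.
√(4πDt) = √(4π × 0.0656 × 6.68) = 2.347 m, so C_max = 5.46/(0.24 × 28.4 × 2.347) = 0.341 kg/m³.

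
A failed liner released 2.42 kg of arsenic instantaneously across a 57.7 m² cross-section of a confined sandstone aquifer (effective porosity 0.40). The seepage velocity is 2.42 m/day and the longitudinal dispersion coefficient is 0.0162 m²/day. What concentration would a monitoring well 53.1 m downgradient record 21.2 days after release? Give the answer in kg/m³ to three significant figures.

For an instantaneous plane source, C(x,t) = M/(n_e·A·√(4πDt)) · exp(−(x−vt)²/(4Dt)), with n_e·A the pore (flow) area.
Plume center vt = 2.42 × 21.2 = 51.304 m, so the well at 53.1 m is 1.796 m downgradient of the peak.
√(4πDt) = 2.077 m, giving peak height M/(n_e·A·√(4πDt)) = 2.42/(0.40 × 57.7 × 2.077) = 0.05048 kg/m³.
(x−vt)²/(4Dt) = (1.796)²/(4 × 0.0162 × 21.2) = 2.348; exp(−2.348) = 0.09556.
C = 0.05048 × 0.09556 = 0.00482 kg/m³.

0.00482 kg/m³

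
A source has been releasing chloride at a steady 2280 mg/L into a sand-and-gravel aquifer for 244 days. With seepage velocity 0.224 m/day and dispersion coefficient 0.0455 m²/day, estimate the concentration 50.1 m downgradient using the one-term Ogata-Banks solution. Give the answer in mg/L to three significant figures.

1900 mg/L

For a continuous step input, C/C₀ ≈ ½·erfc((x−vt)/(2√(Dt))).
vt = 0.224 × 244 = 54.656 m and 2√(Dt) = 2√(0.0455 × 244) = 6.664 m.
Argument (x−vt)/(2√(Dt)) = (50.1 − 54.656)/6.664 = -0.6837; ½·erfc(-0.6837) = 0.8332.
C = 2280 × 0.8332 = 1900 mg/L.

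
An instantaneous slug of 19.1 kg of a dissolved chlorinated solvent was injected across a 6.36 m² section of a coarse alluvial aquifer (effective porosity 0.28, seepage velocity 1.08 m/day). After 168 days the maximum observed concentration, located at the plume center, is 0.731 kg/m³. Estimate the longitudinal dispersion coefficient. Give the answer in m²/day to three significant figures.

At the plume center C_max = M/(n_e·A·√(4πDt)), so D = M²/(4πt·(n_e·A·C_max)²).
n_e·A·C_max = 0.28 × 6.36 × 0.731 = 1.302 kg/m.
D = 19.1²/(4π × 168 × 1.302²) = 0.102 m²/day.

0.102 m²/day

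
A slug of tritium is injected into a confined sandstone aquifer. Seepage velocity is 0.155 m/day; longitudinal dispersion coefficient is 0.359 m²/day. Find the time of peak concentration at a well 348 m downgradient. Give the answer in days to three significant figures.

For the 1D instantaneous-source solution, setting ∂C/∂t = 0 at fixed x gives v²t² + 2Dt − x² = 0, so t = (√(D² + v²x²) − D)/v².
√(D² + v²x²) = √(0.359² + 0.155² × 348²) = 53.94; v² = 0.024025.
t = (53.94 − 0.359)/0.024025 = 2230 days (vs. the pure-advection estimate x/v = 2250 d).

2230 days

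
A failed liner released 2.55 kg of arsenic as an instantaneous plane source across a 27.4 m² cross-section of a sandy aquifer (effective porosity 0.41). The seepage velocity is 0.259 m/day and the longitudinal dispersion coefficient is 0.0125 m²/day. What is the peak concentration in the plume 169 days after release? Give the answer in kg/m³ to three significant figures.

The peak of an instantaneous 1D plume sits at x = vt; there the Gaussian factor is 1 and C_max = M/(n_e·A·√(4πDt)), where n_e·A is the pore area the mass is dissolved in.
√(4πDt) = √(4π × 0.0125 × 169) = 5.152 m, so C_max = 2.55/(0.41 × 27.4 × 5.152) = 0.0441 kg/m³.

0.0441 kg/m³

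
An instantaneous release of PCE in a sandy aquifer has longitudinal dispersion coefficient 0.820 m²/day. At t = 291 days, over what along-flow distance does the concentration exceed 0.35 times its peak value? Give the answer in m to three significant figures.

63.3 m

The plume is Gaussian with σ = √(2Dt) = √(2 × 0.820 × 291) = 21.85 m.
C/C_peak = exp(−Δx²/(2σ²)) = 0.35 ⇒ Δx = σ·√(−2 ln 0.35) = 21.85 × 1.449 = 31.66 m.
Width = 2Δx = 63.3 m.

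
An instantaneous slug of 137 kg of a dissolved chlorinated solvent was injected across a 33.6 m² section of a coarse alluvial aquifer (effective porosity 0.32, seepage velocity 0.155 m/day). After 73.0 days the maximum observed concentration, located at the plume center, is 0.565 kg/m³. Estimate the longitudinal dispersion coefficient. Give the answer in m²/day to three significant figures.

At the plume center C_max = M/(n_e·A·√(4πDt)), so D = M²/(4πt·(n_e·A·C_max)²).
n_e·A·C_max = 0.32 × 33.6 × 0.565 = 6.075 kg/m.
D = 137²/(4π × 73.0 × 6.075²) = 0.554 m²/day.

0.554 m²/day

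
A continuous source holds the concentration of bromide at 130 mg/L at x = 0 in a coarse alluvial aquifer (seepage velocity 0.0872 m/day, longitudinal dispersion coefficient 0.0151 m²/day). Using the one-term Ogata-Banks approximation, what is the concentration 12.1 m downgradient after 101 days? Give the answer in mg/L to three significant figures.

For a continuous step input, C/C₀ ≈ ½·erfc((x−vt)/(2√(Dt))).
vt = 0.0872 × 101 = 8.8072 m and 2√(Dt) = 2√(0.0151 × 101) = 2.470 m.
Argument (x−vt)/(2√(Dt)) = (12.1 − 8.8072)/2.470 = 1.333; ½·erfc(1.333) = 0.02971.
C = 130 × 0.02971 = 3.86 mg/L.

3.86 mg/L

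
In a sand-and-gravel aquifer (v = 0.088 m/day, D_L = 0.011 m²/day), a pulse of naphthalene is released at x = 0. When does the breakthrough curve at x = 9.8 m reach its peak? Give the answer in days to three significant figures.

110 days

For the 1D instantaneous-source solution, setting ∂C/∂t = 0 at fixed x gives v²t² + 2Dt − x² = 0, so t = (√(D² + v²x²) − D)/v².
√(D² + v²x²) = √(0.011² + 0.088² × 9.8²) = 0.8625; v² = 0.007744.
t = (0.8625 − 0.011)/0.007744 = 110 days (vs. the pure-advection estimate x/v = 111 d).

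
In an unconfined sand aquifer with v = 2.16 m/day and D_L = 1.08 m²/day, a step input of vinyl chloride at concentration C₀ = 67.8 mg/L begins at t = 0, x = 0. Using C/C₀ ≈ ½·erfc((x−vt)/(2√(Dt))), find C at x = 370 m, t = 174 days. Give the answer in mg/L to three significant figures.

41.9 mg/L

For a continuous step input, C/C₀ ≈ ½·erfc((x−vt)/(2√(Dt))).
vt = 2.16 × 174 = 375.84 m and 2√(Dt) = 2√(1.08 × 174) = 27.42 m.
Argument (x−vt)/(2√(Dt)) = (370 − 375.84)/27.42 = -0.2130; ½·erfc(-0.2130) = 0.6184.
C = 67.8 × 0.6184 = 41.9 mg/L.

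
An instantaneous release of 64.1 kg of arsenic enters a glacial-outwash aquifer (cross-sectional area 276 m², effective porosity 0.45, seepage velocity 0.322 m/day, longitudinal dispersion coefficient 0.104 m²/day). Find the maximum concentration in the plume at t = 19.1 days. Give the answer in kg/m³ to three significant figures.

0.103 kg/m³

The peak of an instantaneous 1D plume sits at x = vt; there the Gaussian factor is 1 and C_max = M/(n_e·A·√(4πDt)), where n_e·A is the pore area the mass is dissolved in.
√(4πDt) = √(4π × 0.104 × 19.1) = 4.996 m, so C_max = 64.1/(0.45 × 276 × 4.996) = 0.103 kg/m³.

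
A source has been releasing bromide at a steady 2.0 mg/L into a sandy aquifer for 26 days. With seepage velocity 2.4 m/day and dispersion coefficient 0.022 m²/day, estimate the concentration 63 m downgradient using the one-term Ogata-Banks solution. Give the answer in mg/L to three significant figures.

For a continuous step input, C/C₀ ≈ ½·erfc((x−vt)/(2√(Dt))).
vt = 2.4 × 26 = 62.4 m and 2√(Dt) = 2√(0.022 × 26) = 1.513 m.
Argument (x−vt)/(2√(Dt)) = (63 − 62.4)/1.513 = 0.3966; ½·erfc(0.3966) = 0.2874.
C = 2.0 × 0.2874 = 0.575 mg/L.

0.575 mg/L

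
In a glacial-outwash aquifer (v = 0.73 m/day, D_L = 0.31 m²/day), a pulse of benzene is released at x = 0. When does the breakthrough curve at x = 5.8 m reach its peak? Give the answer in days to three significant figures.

For the 1D instantaneous-source solution, setting ∂C/∂t = 0 at fixed x gives v²t² + 2Dt − x² = 0, so t = (√(D² + v²x²) − D)/v².
√(D² + v²x²) = √(0.31² + 0.73² × 5.8²) = 4.245; v² = 0.5329.
t = (4.245 − 0.31)/0.5329 = 7.38 days (vs. the pure-advection estimate x/v = 7.95 d).

7.38 days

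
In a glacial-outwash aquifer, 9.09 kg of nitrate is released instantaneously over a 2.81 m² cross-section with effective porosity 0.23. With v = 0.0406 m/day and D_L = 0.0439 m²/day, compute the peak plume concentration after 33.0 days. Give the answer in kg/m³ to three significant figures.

3.30 kg/m³

The peak of an instantaneous 1D plume sits at x = vt; there the Gaussian factor is 1 and C_max = M/(n_e·A·√(4πDt)), where n_e·A is the pore area the mass is dissolved in.
√(4πDt) = √(4π × 0.0439 × 33.0) = 4.267 m, so C_max = 9.09/(0.23 × 2.81 × 4.267) = 3.30 kg/m³.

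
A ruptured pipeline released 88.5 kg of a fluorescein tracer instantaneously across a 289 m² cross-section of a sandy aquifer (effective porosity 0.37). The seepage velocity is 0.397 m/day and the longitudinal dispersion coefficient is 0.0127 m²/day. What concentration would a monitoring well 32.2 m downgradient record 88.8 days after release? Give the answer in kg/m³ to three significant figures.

For an instantaneous plane source, C(x,t) = M/(n_e·A·√(4πDt)) · exp(−(x−vt)²/(4Dt)), with n_e·A the pore (flow) area.
Plume center vt = 0.397 × 88.8 = 35.2536 m, so the well at 32.2 m is 3.0536 m upgradient of the peak.
√(4πDt) = 3.765 m, giving peak height M/(n_e·A·√(4πDt)) = 88.5/(0.37 × 289 × 3.765) = 0.2198 kg/m³.
(x−vt)²/(4Dt) = (-3.0536)²/(4 × 0.0127 × 88.8) = 2.067; exp(−2.067) = 0.1266.
C = 0.2198 × 0.1266 = 0.0278 kg/m³.

0.0278 kg/m³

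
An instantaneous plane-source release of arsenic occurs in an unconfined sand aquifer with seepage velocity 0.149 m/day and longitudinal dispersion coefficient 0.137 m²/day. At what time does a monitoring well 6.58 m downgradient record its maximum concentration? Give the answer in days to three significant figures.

38.4 days

For the 1D instantaneous-source solution, setting ∂C/∂t = 0 at fixed x gives v²t² + 2Dt − x² = 0, so t = (√(D² + v²x²) − D)/v².
√(D² + v²x²) = √(0.137² + 0.149² × 6.58²) = 0.9899; v² = 0.022201.
t = (0.9899 − 0.137)/0.022201 = 38.4 days (vs. the pure-advection estimate x/v = 44.2 d).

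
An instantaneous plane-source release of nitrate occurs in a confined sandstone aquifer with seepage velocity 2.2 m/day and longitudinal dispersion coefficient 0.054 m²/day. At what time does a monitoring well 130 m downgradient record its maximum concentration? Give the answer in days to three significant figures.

For the 1D instantaneous-source solution, setting ∂C/∂t = 0 at fixed x gives v²t² + 2Dt − x² = 0, so t = (√(D² + v²x²) − D)/v².
√(D² + v²x²) = √(0.054² + 2.2² × 130²) = 286.0; v² = 4.84.
t = (286.0 − 0.054)/4.84 = 59.1 days (vs. the pure-advection estimate x/v = 59.1 d).

59.1 days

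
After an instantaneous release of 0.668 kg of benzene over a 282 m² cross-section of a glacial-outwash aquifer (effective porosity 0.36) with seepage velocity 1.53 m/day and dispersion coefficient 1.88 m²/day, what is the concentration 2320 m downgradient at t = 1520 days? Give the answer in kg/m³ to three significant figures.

3.46e-05 kg/m³

For an instantaneous plane source, C(x,t) = M/(n_e·A·√(4πDt)) · exp(−(x−vt)²/(4Dt)), with n_e·A the pore (flow) area.
Plume center vt = 1.53 × 1520 = 2325.6 m, so the well at 2320 m is 5.6 m upgradient of the peak.
√(4πDt) = 189.5 m, giving peak height M/(n_e·A·√(4πDt)) = 0.668/(0.36 × 282 × 189.5) = 3.472e-05 kg/m³.
(x−vt)²/(4Dt) = (-5.6)²/(4 × 1.88 × 1520) = 0.002744; exp(−0.002744) = 0.9973.
C = 3.472e-05 × 0.9973 = 3.46e-05 kg/m³.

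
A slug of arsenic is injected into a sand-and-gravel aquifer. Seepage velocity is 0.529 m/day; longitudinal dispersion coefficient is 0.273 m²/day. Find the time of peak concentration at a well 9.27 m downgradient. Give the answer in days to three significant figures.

16.6 days

For the 1D instantaneous-source solution, setting ∂C/∂t = 0 at fixed x gives v²t² + 2Dt − x² = 0, so t = (√(D² + v²x²) − D)/v².
√(D² + v²x²) = √(0.273² + 0.529² × 9.27²) = 4.911; v² = 0.279841.
t = (4.911 − 0.273)/0.279841 = 16.6 days (vs. the pure-advection estimate x/v = 17.5 d).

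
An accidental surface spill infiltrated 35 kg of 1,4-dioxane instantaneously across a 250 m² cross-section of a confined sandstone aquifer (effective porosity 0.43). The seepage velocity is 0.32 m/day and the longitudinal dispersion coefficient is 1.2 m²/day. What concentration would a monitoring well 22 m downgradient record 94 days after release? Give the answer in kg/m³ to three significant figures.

0.00748 kg/m³

For an instantaneous plane source, C(x,t) = M/(n_e·A·√(4πDt)) · exp(−(x−vt)²/(4Dt)), with n_e·A the pore (flow) area.
Plume center vt = 0.32 × 94 = 30.08 m, so the well at 22 m is 8.08 m upgradient of the peak.
√(4πDt) = 37.65 m, giving peak height M/(n_e·A·√(4πDt)) = 35/(0.43 × 250 × 37.65) = 0.008648 kg/m³.
(x−vt)²/(4Dt) = (-8.08)²/(4 × 1.2 × 94) = 0.1447; exp(−0.1447) = 0.8653.
C = 0.008648 × 0.8653 = 0.00748 kg/m³.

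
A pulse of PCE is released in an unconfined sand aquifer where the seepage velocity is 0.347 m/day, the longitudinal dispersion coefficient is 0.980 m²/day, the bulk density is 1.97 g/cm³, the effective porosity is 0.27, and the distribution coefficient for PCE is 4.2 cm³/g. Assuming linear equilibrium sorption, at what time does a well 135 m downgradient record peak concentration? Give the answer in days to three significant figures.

12100 days

Retardation factor R = 1 + ρ_b·K_d/n = 1 + 1.97 × 4.2/0.27 = 31.64.
Sorption retards both mechanisms: v_R = v/R = 0.01097 m/day, D_R = D/R = 0.03097 m²/day.
Peak time from v_R²t² + 2D_R t − x² = 0: t = (√(D_R² + v_R²x²) − D_R)/v_R².
√(D_R² + v_R²x²) = √(0.03097² + 0.01097² × 135²) = 1.481; v_R² = 0.0001203.
t = (1.481 − 0.03097)/0.0001203 = 12100 days.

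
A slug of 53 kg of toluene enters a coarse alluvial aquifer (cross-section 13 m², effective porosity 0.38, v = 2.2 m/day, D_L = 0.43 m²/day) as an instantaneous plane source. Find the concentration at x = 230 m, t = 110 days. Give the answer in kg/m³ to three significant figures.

0.206 kg/m³

For an instantaneous plane source, C(x,t) = M/(n_e·A·√(4πDt)) · exp(−(x−vt)²/(4Dt)), with n_e·A the pore (flow) area.
Plume center vt = 2.2 × 110 = 242 m, so the well at 230 m is 12 m upgradient of the peak.
√(4πDt) = 24.38 m, giving peak height M/(n_e·A·√(4πDt)) = 53/(0.38 × 13 × 24.38) = 0.4401 kg/m³.
(x−vt)²/(4Dt) = (-12)²/(4 × 0.43 × 110) = 0.7611; exp(−0.7611) = 0.4672.
C = 0.4401 × 0.4672 = 0.206 kg/m³.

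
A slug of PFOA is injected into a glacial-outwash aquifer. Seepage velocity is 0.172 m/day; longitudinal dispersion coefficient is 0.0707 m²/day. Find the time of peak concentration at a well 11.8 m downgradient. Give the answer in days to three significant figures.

66.3 days

For the 1D instantaneous-source solution, setting ∂C/∂t = 0 at fixed x gives v²t² + 2Dt − x² = 0, so t = (√(D² + v²x²) − D)/v².
√(D² + v²x²) = √(0.0707² + 0.172² × 11.8²) = 2.031; v² = 0.029584.
t = (2.031 − 0.0707)/0.029584 = 66.3 days (vs. the pure-advection estimate x/v = 68.6 d).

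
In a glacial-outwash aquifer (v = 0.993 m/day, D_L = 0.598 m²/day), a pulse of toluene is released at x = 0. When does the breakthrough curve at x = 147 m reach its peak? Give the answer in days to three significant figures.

147 days

For the 1D instantaneous-source solution, setting ∂C/∂t = 0 at fixed x gives v²t² + 2Dt − x² = 0, so t = (√(D² + v²x²) − D)/v².
√(D² + v²x²) = √(0.598² + 0.993² × 147²) = 146.0; v² = 0.986049.
t = (146.0 − 0.598)/0.986049 = 147 days (vs. the pure-advection estimate x/v = 148 d).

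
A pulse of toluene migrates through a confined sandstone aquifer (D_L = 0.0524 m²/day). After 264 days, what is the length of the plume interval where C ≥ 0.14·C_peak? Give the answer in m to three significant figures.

The plume is Gaussian with σ = √(2Dt) = √(2 × 0.0524 × 264) = 5.260 m.
C/C_peak = exp(−Δx²/(2σ²)) = 0.14 ⇒ Δx = σ·√(−2 ln 0.14) = 5.260 × 1.983 = 10.43 m.
Width = 2Δx = 20.9 m.

20.9 m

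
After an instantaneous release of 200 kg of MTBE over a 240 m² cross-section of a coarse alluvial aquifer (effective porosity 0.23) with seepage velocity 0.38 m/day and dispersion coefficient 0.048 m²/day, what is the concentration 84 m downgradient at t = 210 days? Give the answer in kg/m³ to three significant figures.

For an instantaneous plane source, C(x,t) = M/(n_e·A·√(4πDt)) · exp(−(x−vt)²/(4Dt)), with n_e·A the pore (flow) area.
Plume center vt = 0.38 × 210 = 79.8 m, so the well at 84 m is 4.2 m downgradient of the peak.
√(4πDt) = 11.25 m, giving peak height M/(n_e·A·√(4πDt)) = 200/(0.23 × 240 × 11.25) = 0.3221 kg/m³.
(x−vt)²/(4Dt) = (4.2)²/(4 × 0.048 × 210) = 0.4375; exp(−0.4375) = 0.6456.
C = 0.3221 × 0.6456 = 0.208 kg/m³.

0.208 kg/m³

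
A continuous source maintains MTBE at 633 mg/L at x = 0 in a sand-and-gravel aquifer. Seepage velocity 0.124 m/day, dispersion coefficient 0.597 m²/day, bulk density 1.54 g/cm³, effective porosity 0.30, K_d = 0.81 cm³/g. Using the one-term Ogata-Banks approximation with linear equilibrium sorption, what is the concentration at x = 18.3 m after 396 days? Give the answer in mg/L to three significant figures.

Retardation factor R = 1 + ρ_b·K_d/n = 1 + 1.54 × 0.81/0.30 = 5.158.
Sorption retards both mechanisms: v_R = v/R = 0.02404 m/day, D_R = D/R = 0.1157 m²/day.
v_R·t = 0.02404 × 396 = 9.51984 m; 2√(D_R t) = 13.54 m; argument = (18.3 − 9.51984)/13.54 = 0.6485.
C = C₀ × ½·erfc(0.6485) = 633 × 0.1795 = 114 mg/L.

114 mg/L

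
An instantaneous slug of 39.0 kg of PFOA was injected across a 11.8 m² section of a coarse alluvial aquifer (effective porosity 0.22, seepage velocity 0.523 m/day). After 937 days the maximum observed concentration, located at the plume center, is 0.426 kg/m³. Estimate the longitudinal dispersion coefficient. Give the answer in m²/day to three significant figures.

At the plume center C_max = M/(n_e·A·√(4πDt)), so D = M²/(4πt·(n_e·A·C_max)²).
n_e·A·C_max = 0.22 × 11.8 × 0.426 = 1.106 kg/m.
D = 39.0²/(4π × 937 × 1.106²) = 0.106 m²/day.

0.106 m²/day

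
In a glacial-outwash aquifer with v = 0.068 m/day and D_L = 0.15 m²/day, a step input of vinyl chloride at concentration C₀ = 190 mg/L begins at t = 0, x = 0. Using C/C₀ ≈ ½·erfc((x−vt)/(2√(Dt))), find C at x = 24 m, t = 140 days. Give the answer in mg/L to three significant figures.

For a continuous step input, C/C₀ ≈ ½·erfc((x−vt)/(2√(Dt))).
vt = 0.068 × 140 = 9.52 m and 2√(Dt) = 2√(0.15 × 140) = 9.165 m.
Argument (x−vt)/(2√(Dt)) = (24 − 9.52)/9.165 = 1.580; ½·erfc(1.580) = 0.01273.
C = 190 × 0.01273 = 2.42 mg/L.

2.42 mg/L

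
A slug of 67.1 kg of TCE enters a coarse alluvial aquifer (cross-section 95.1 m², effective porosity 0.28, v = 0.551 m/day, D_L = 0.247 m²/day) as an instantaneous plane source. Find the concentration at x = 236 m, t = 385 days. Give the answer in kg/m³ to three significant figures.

For an instantaneous plane source, C(x,t) = M/(n_e·A·√(4πDt)) · exp(−(x−vt)²/(4Dt)), with n_e·A the pore (flow) area.
Plume center vt = 0.551 × 385 = 212.135 m, so the well at 236 m is 23.865 m downgradient of the peak.
√(4πDt) = 34.57 m, giving peak height M/(n_e·A·√(4πDt)) = 67.1/(0.28 × 95.1 × 34.57) = 0.07289 kg/m³.
(x−vt)²/(4Dt) = (23.865)²/(4 × 0.247 × 385) = 1.497; exp(−1.497) = 0.2238.
C = 0.07289 × 0.2238 = 0.0163 kg/m³.

0.0163 kg/m³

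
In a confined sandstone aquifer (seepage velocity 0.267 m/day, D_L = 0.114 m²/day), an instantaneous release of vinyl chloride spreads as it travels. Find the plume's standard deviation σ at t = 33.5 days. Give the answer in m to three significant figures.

Dispersive spreading gives a Gaussian with σ² = 2Dt; advection only shifts the center.
σ = √(2 × 0.114 × 33.5) = 2.76 m.

2.76 m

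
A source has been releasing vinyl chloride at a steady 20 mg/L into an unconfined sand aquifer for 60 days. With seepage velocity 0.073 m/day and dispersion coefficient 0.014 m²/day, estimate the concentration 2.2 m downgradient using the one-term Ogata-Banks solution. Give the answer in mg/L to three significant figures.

For a continuous step input, C/C₀ ≈ ½·erfc((x−vt)/(2√(Dt))).
vt = 0.073 × 60 = 4.38 m and 2√(Dt) = 2√(0.014 × 60) = 1.833 m.
Argument (x−vt)/(2√(Dt)) = (2.2 − 4.38)/1.833 = -1.189; ½·erfc(-1.189) = 0.9537.
C = 20 × 0.9537 = 19.1 mg/L.

19.1 mg/L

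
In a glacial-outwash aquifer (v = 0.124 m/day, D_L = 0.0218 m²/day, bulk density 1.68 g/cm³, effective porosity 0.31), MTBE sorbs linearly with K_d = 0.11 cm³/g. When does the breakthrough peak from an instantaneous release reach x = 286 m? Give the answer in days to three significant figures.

3680 days

Retardation factor R = 1 + ρ_b·K_d/n = 1 + 1.68 × 0.11/0.31 = 1.596.
Sorption retards both mechanisms: v_R = v/R = 0.07769 m/day, D_R = D/R = 0.01366 m²/day.
Peak time from v_R²t² + 2D_R t − x² = 0: t = (√(D_R² + v_R²x²) − D_R)/v_R².
√(D_R² + v_R²x²) = √(0.01366² + 0.07769² × 286²) = 22.22; v_R² = 0.006036.
t = (22.22 − 0.01366)/0.006036 = 3680 days.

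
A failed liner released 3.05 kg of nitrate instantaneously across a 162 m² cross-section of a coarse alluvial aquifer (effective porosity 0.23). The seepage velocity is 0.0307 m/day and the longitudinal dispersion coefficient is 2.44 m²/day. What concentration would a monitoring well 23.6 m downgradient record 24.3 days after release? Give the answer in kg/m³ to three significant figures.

For an instantaneous plane source, C(x,t) = M/(n_e·A·√(4πDt)) · exp(−(x−vt)²/(4Dt)), with n_e·A the pore (flow) area.
Plume center vt = 0.0307 × 24.3 = 0.74601 m, so the well at 23.6 m is 22.85399 m downgradient of the peak.
√(4πDt) = 27.30 m, giving peak height M/(n_e·A·√(4πDt)) = 3.05/(0.23 × 162 × 27.30) = 0.002998 kg/m³.
(x−vt)²/(4Dt) = (22.85399)²/(4 × 2.44 × 24.3) = 2.202; exp(−2.202) = 0.1106.
C = 0.002998 × 0.1106 = 0.000332 kg/m³.

0.000332 kg/m³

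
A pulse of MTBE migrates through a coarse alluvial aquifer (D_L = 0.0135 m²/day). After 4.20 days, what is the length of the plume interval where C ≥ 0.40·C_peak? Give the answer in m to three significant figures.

The plume is Gaussian with σ = √(2Dt) = √(2 × 0.0135 × 4.20) = 0.3367 m.
C/C_peak = exp(−Δx²/(2σ²)) = 0.40 ⇒ Δx = σ·√(−2 ln 0.40) = 0.3367 × 1.354 = 0.4559 m.
Width = 2Δx = 0.912 m.

0.912 m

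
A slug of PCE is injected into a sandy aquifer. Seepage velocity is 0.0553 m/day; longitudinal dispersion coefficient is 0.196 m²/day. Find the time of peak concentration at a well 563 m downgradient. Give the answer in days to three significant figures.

For the 1D instantaneous-source solution, setting ∂C/∂t = 0 at fixed x gives v²t² + 2Dt − x² = 0, so t = (√(D² + v²x²) − D)/v².
√(D² + v²x²) = √(0.196² + 0.0553² × 563²) = 31.13; v² = 0.00305809.
t = (31.13 − 0.196)/0.00305809 = 10100 days (vs. the pure-advection estimate x/v = 10200 d).

10100 days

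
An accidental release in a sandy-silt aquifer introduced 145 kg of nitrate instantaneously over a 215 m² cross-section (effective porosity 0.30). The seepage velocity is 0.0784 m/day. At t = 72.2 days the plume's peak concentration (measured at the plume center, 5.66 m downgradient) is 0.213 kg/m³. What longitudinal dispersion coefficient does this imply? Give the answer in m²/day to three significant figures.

0.123 m²/day

At the plume center C_max = M/(n_e·A·√(4πDt)), so D = M²/(4πt·(n_e·A·C_max)²).
n_e·A·C_max = 0.30 × 215 × 0.213 = 13.74 kg/m.
D = 145²/(4π × 72.2 × 13.74²) = 0.123 m²/day.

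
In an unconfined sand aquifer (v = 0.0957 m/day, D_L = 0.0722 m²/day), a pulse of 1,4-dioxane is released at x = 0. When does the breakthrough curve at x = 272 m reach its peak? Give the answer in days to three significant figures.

For the 1D instantaneous-source solution, setting ∂C/∂t = 0 at fixed x gives v²t² + 2Dt − x² = 0, so t = (√(D² + v²x²) − D)/v².
√(D² + v²x²) = √(0.0722² + 0.0957² × 272²) = 26.03; v² = 0.00915849.
t = (26.03 − 0.0722)/0.00915849 = 2830 days (vs. the pure-advection estimate x/v = 2840 d).

2830 days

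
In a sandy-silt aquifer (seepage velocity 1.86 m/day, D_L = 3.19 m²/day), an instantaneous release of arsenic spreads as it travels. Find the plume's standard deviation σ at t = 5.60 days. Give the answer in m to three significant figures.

Dispersive spreading gives a Gaussian with σ² = 2Dt; advection only shifts the center.
σ = √(2 × 3.19 × 5.60) = 5.98 m.

5.98 m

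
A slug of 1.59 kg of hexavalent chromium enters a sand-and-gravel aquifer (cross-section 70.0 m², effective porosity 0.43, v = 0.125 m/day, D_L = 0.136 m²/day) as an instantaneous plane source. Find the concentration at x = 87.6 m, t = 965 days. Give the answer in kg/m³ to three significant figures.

0.000163 kg/m³

For an instantaneous plane source, C(x,t) = M/(n_e·A·√(4πDt)) · exp(−(x−vt)²/(4Dt)), with n_e·A the pore (flow) area.
Plume center vt = 0.125 × 965 = 120.625 m, so the well at 87.6 m is 33.025 m upgradient of the peak.
√(4πDt) = 40.61 m, giving peak height M/(n_e·A·√(4πDt)) = 1.59/(0.43 × 70.0 × 40.61) = 0.001301 kg/m³.
(x−vt)²/(4Dt) = (-33.025)²/(4 × 0.136 × 965) = 2.078; exp(−2.078) = 0.1252.
C = 0.001301 × 0.1252 = 0.000163 kg/m³.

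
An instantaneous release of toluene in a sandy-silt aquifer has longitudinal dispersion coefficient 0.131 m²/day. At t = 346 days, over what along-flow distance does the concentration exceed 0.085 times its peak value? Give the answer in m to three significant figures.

The plume is Gaussian with σ = √(2Dt) = √(2 × 0.131 × 346) = 9.521 m.
C/C_peak = exp(−Δx²/(2σ²)) = 0.085 ⇒ Δx = σ·√(−2 ln 0.085) = 9.521 × 2.220 = 21.14 m.
Width = 2Δx = 42.3 m.

42.3 m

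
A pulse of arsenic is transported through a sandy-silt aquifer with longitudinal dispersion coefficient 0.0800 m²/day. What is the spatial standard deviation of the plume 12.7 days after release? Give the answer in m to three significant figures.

1.43 m

Dispersive spreading gives a Gaussian with σ² = 2Dt; advection only shifts the center.
σ = √(2 × 0.0800 × 12.7) = 1.43 m.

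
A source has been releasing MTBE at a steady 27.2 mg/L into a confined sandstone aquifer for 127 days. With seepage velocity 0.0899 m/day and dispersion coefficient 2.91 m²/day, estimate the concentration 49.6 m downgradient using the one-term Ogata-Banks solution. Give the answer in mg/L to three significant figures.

For a continuous step input, C/C₀ ≈ ½·erfc((x−vt)/(2√(Dt))).
vt = 0.0899 × 127 = 11.4173 m and 2√(Dt) = 2√(2.91 × 127) = 38.45 m.
Argument (x−vt)/(2√(Dt)) = (49.6 − 11.4173)/38.45 = 0.9930; ½·erfc(0.9930) = 0.08011.
C = 27.2 × 0.08011 = 2.18 mg/L.

2.18 mg/L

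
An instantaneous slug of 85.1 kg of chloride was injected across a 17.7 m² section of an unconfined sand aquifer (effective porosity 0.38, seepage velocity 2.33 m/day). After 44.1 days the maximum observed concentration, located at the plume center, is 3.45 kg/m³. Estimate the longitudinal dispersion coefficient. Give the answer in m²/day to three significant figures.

At the plume center C_max = M/(n_e·A·√(4πDt)), so D = M²/(4πt·(n_e·A·C_max)²).
n_e·A·C_max = 0.38 × 17.7 × 3.45 = 23.20 kg/m.
D = 85.1²/(4π × 44.1 × 23.20²) = 0.0243 m²/day.

0.0243 m²/day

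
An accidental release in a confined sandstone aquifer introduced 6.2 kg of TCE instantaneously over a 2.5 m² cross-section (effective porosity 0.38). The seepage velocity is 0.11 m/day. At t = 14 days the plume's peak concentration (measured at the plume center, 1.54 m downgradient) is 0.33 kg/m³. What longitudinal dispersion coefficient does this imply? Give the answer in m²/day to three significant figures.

2.22 m²/day

At the plume center C_max = M/(n_e·A·√(4πDt)), so D = M²/(4πt·(n_e·A·C_max)²).
n_e·A·C_max = 0.38 × 2.5 × 0.33 = 0.3135 kg/m.
D = 6.2²/(4π × 14 × 0.3135²) = 2.22 m²/day.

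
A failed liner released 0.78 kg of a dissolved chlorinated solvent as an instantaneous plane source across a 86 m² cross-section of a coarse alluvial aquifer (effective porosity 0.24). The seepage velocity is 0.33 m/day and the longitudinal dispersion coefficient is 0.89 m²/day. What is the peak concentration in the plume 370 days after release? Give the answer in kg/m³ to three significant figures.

The peak of an instantaneous 1D plume sits at x = vt; there the Gaussian factor is 1 and C_max = M/(n_e·A·√(4πDt)), where n_e·A is the pore area the mass is dissolved in.
√(4πDt) = √(4π × 0.89 × 370) = 64.33 m, so C_max = 0.78/(0.24 × 86 × 64.33) = 0.000587 kg/m³.

0.000587 kg/m³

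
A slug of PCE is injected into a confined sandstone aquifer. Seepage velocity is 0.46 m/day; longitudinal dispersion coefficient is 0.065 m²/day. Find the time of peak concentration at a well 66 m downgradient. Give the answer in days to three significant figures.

For the 1D instantaneous-source solution, setting ∂C/∂t = 0 at fixed x gives v²t² + 2Dt − x² = 0, so t = (√(D² + v²x²) − D)/v².
√(D² + v²x²) = √(0.065² + 0.46² × 66²) = 30.36; v² = 0.2116.
t = (30.36 − 0.065)/0.2116 = 143 days (vs. the pure-advection estimate x/v = 143 d).

143 days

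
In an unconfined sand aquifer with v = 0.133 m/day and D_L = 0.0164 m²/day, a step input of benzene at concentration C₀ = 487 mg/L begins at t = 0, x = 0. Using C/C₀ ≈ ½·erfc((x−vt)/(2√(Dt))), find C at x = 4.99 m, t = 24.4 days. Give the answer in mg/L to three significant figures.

12.5 mg/L

For a continuous step input, C/C₀ ≈ ½·erfc((x−vt)/(2√(Dt))).
vt = 0.133 × 24.4 = 3.2452 m and 2√(Dt) = 2√(0.0164 × 24.4) = 1.265 m.
Argument (x−vt)/(2√(Dt)) = (4.99 − 3.2452)/1.265 = 1.379; ½·erfc(1.379) = 0.02558.
C = 487 × 0.02558 = 12.5 mg/L.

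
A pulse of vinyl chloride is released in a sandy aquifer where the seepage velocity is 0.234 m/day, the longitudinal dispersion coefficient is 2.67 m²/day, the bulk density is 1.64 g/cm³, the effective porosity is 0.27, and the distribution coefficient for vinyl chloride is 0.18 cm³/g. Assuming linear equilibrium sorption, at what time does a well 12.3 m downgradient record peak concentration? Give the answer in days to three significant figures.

Retardation factor R = 1 + ρ_b·K_d/n = 1 + 1.64 × 0.18/0.27 = 2.093.
Sorption retards both mechanisms: v_R = v/R = 0.1118 m/day, D_R = D/R = 1.276 m²/day.
Peak time from v_R²t² + 2D_R t − x² = 0: t = (√(D_R² + v_R²x²) − D_R)/v_R².
√(D_R² + v_R²x²) = √(1.276² + 0.1118² × 12.3²) = 1.876; v_R² = 0.01250.
t = (1.876 − 1.276)/0.01250 = 48.0 days.

48.0 days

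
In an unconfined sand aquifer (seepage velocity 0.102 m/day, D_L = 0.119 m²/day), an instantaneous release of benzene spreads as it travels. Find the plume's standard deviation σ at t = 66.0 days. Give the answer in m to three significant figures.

3.96 m

Dispersive spreading gives a Gaussian with σ² = 2Dt; advection only shifts the center.
σ = √(2 × 0.119 × 66.0) = 3.96 m.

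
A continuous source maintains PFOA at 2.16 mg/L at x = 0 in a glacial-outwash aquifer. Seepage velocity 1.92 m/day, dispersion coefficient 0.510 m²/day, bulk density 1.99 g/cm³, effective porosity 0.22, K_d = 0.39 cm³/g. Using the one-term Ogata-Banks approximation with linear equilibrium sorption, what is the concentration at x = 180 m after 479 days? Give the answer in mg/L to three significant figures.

Retardation factor R = 1 + ρ_b·K_d/n = 1 + 1.99 × 0.39/0.22 = 4.528.
Sorption retards both mechanisms: v_R = v/R = 0.4240 m/day, D_R = D/R = 0.1126 m²/day.
v_R·t = 0.4240 × 479 = 203.096 m; 2√(D_R t) = 14.69 m; argument = (180 − 203.096)/14.69 = -1.572.
C = C₀ × ½·erfc(-1.572) = 2.16 × 0.9869 = 2.13 mg/L.

2.13 mg/L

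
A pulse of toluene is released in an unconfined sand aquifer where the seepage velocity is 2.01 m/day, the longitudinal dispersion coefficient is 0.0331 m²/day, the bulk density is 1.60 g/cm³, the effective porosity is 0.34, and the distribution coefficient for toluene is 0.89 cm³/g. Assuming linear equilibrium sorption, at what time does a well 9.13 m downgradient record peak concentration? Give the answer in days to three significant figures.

Retardation factor R = 1 + ρ_b·K_d/n = 1 + 1.60 × 0.89/0.34 = 5.188.
Sorption retards both mechanisms: v_R = v/R = 0.3874 m/day, D_R = D/R = 0.006380 m²/day.
Peak time from v_R²t² + 2D_R t − x² = 0: t = (√(D_R² + v_R²x²) − D_R)/v_R².
√(D_R² + v_R²x²) = √(0.006380² + 0.3874² × 9.13²) = 3.537; v_R² = 0.1501.
t = (3.537 − 0.006380)/0.1501 = 23.5 days.

23.5 days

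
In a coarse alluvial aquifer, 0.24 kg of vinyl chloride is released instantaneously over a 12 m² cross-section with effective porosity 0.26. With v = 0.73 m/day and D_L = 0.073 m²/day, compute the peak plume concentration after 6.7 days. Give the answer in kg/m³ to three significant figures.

The peak of an instantaneous 1D plume sits at x = vt; there the Gaussian factor is 1 and C_max = M/(n_e·A·√(4πDt)), where n_e·A is the pore area the mass is dissolved in.
√(4πDt) = √(4π × 0.073 × 6.7) = 2.479 m, so C_max = 0.24/(0.26 × 12 × 2.479) = 0.0310 kg/m³.

0.0310 kg/m³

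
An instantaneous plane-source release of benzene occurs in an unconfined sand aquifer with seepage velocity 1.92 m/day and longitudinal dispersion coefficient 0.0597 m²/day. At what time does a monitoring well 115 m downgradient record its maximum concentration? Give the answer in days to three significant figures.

For the 1D instantaneous-source solution, setting ∂C/∂t = 0 at fixed x gives v²t² + 2Dt − x² = 0, so t = (√(D² + v²x²) − D)/v².
√(D² + v²x²) = √(0.0597² + 1.92² × 115²) = 220.8; v² = 3.6864.
t = (220.8 − 0.0597)/3.6864 = 59.9 days (vs. the pure-advection estimate x/v = 59.9 d).

59.9 days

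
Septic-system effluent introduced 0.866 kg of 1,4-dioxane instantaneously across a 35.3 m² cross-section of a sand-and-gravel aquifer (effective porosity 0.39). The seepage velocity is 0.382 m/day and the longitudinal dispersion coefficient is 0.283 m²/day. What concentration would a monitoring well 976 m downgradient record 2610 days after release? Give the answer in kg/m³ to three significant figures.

0.000562 kg/m³

For an instantaneous plane source, C(x,t) = M/(n_e·A·√(4πDt)) · exp(−(x−vt)²/(4Dt)), with n_e·A the pore (flow) area.
Plume center vt = 0.382 × 2610 = 997.02 m, so the well at 976 m is 21.02 m upgradient of the peak.
√(4πDt) = 96.34 m, giving peak height M/(n_e·A·√(4πDt)) = 0.866/(0.39 × 35.3 × 96.34) = 0.0006529 kg/m³.
(x−vt)²/(4Dt) = (-21.02)²/(4 × 0.283 × 2610) = 0.1495; exp(−0.1495) = 0.8611.
C = 0.0006529 × 0.8611 = 0.000562 kg/m³.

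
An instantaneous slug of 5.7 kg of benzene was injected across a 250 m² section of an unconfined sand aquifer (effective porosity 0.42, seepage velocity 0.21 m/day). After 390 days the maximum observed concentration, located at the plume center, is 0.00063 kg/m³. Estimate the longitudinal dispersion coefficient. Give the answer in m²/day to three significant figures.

At the plume center C_max = M/(n_e·A·√(4πDt)), so D = M²/(4πt·(n_e·A·C_max)²).
n_e·A·C_max = 0.42 × 250 × 0.00063 = 0.06615 kg/m.
D = 5.7²/(4π × 390 × 0.06615²) = 1.52 m²/day.

1.52 m²/day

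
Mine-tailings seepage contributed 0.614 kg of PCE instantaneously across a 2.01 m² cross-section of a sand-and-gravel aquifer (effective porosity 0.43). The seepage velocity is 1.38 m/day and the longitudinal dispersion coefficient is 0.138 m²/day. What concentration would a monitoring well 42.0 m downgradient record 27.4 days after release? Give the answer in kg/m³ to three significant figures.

For an instantaneous plane source, C(x,t) = M/(n_e·A·√(4πDt)) · exp(−(x−vt)²/(4Dt)), with n_e·A the pore (flow) area.
Plume center vt = 1.38 × 27.4 = 37.812 m, so the well at 42.0 m is 4.188 m downgradient of the peak.
√(4πDt) = 6.893 m, giving peak height M/(n_e·A·√(4πDt)) = 0.614/(0.43 × 2.01 × 6.893) = 0.1031 kg/m³.
(x−vt)²/(4Dt) = (4.188)²/(4 × 0.138 × 27.4) = 1.160; exp(−1.160) = 0.3135.
C = 0.1031 × 0.3135 = 0.0323 kg/m³.

0.0323 kg/m³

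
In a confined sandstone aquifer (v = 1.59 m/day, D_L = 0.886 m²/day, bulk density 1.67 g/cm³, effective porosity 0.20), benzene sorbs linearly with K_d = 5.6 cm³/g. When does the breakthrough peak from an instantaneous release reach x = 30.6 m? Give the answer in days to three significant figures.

Retardation factor R = 1 + ρ_b·K_d/n = 1 + 1.67 × 5.6/0.20 = 47.76.
Sorption retards both mechanisms: v_R = v/R = 0.03329 m/day, D_R = D/R = 0.01855 m²/day.
Peak time from v_R²t² + 2D_R t − x² = 0: t = (√(D_R² + v_R²x²) − D_R)/v_R².
√(D_R² + v_R²x²) = √(0.01855² + 0.03329² × 30.6²) = 1.019; v_R² = 0.001108.
t = (1.019 − 0.01855)/0.001108 = 903 days.

903 days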